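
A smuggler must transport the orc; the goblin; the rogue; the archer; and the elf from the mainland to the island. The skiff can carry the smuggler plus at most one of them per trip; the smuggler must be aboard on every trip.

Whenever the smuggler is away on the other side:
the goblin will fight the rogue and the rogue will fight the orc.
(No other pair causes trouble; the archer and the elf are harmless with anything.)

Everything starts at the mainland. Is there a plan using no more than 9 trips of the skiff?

Counting alone: the smuggler can take at most 1 across per trip to the island, so moving all 5 needs at least 5 loaded trips out, with a return between consecutive ones — at least 9 crossings.
The safety rule pushes this higher. Following every safe sequence of crossings, the most of the 5 that can be at the island as the skiff arrives there on crossing 9 is 4 — never all 5.
So the move cannot be finished within 9 crossings. (The shortest complete plan takes 11:)
1. Smuggler goes to the island with the rogue.
2. Smuggler goes back to the mainland alone.
3. Smuggler goes to the island with the orc.
4. Smuggler goes back to the mainland with the rogue.
5. Smuggler goes to the island with the goblin.
6. Smuggler goes back to the mainland alone.
7. Smuggler goes to the island with the archer.
8. Smuggler goes back to the mainland alone.
9. Smuggler goes to the island with the elf.
10. Smuggler goes back to the mainland alone.
11. Smuggler goes to the island with the rogue.

No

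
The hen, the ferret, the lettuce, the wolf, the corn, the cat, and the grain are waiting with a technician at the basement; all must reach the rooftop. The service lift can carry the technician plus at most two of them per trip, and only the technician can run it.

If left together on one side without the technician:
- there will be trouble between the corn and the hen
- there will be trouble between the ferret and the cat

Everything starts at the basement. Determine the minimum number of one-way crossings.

Counting alone: the technician can take at most 2 across per trip to the rooftop, so moving all 7 needs at least 4 loaded trips out, with a return between consecutive ones — at least 7 crossings.
The plan below uses exactly 7 crossings, so it is optimal:
1. Technician goes to the rooftop with the ferret and the hen.  [the basement: the cat, the corn, the grain, the lettuce, the wolf | the rooftop: the ferret, the hen]
2. Technician goes back to the basement alone.  [the basement: the cat, the corn, the grain, the lettuce, the wolf | the rooftop: the ferret, the hen]
3. Technician goes to the rooftop with the lettuce.  [the basement: the cat, the corn, the grain, the wolf | the rooftop: the ferret, the hen, the lettuce]
4. Technician goes back to the basement alone.  [the basement: the cat, the corn, the grain, the wolf | the rooftop: the ferret, the hen, the lettuce]
5. Technician goes to the rooftop with the grain and the wolf.  [the basement: the cat, the corn | the rooftop: the ferret, the grain, the hen, the lettuce, the wolf]
6. Technician goes back to the basement alone.  [the basement: the cat, the corn | the rooftop: the ferret, the grain, the hen, the lettuce, the wolf]
7. Technician goes to the rooftop with the cat and the corn.  [the basement: — | the rooftop: the cat, the corn, the ferret, the grain, the hen, the lettuce, the wolf]

7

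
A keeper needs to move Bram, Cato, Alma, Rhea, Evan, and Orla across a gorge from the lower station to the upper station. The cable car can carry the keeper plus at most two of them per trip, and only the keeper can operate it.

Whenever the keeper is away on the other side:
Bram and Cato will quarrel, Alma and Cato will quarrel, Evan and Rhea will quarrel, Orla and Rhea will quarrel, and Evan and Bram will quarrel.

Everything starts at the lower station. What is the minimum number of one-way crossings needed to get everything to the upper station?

Whatever the first load, the items left behind include a forbidden pair without the keeper. No opening move is safe, so no plan exists.

impossible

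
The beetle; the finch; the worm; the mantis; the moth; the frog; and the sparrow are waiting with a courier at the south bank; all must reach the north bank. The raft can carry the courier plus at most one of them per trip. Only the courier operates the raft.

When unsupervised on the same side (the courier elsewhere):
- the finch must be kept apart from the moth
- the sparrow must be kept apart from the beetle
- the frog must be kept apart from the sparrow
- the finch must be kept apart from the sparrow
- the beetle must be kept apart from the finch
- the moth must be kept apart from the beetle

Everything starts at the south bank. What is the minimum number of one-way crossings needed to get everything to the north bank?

Whatever the first load, the items left behind include a forbidden pair without the courier. No opening move is safe, so no plan exists.

impossible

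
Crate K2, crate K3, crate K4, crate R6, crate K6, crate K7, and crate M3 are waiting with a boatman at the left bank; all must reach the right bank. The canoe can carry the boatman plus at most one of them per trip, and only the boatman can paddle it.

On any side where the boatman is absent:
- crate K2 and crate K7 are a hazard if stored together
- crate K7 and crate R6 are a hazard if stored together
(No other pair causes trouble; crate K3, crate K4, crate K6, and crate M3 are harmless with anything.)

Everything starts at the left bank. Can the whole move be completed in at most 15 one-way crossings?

Yes — this plan uses 15 crossings (≤ 15):
1. Boatman goes to the right bank with crate K7.
2. Boatman goes back to the left bank alone.
3. Boatman goes to the right bank with crate K2.
4. Boatman goes back to the left bank with crate K7.
5. Boatman goes to the right bank with crate R6.
6. Boatman goes back to the left bank alone.
7. Boatman goes to the right bank with crate K3.
8. Boatman goes back to the left bank alone.
9. Boatman goes to the right bank with crate K4.
10. Boatman goes back to the left bank alone.
11. Boatman goes to the right bank with crate K6.
12. Boatman goes back to the left bank alone.
13. Boatman goes to the right bank with crate M3.
14. Boatman goes back to the left bank alone.
15. Boatman goes to the right bank with crate K7.

Yes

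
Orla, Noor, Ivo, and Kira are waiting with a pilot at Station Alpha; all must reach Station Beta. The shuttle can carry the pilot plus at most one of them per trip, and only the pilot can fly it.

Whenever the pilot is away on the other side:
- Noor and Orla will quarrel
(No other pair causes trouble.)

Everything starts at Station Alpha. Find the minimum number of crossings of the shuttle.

Counting alone: the pilot can take at most 1 across per trip to Station Beta, so moving all 4 needs at least 4 loaded trips out, with a return between consecutive ones — at least 7 crossings.
The plan below uses exactly 7 crossings, so it is optimal:
1. Pilot goes to Station Beta with Orla.
2. Pilot goes back to Station Alpha alone.
3. Pilot goes to Station Beta with Ivo.
4. Pilot goes back to Station Alpha alone.
5. Pilot goes to Station Beta with Kira.
6. Pilot goes back to Station Alpha alone.
7. Pilot goes to Station Beta with Noor.

7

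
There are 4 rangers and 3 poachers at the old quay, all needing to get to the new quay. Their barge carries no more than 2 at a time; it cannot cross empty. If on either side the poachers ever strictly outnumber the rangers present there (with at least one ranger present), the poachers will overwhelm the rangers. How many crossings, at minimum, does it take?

11

Counting alone: each trip to the new quay takes at most 2 across and each return brings at least 1 back, so after t trips out (and t−1 returns) at most 2t − (t−1) of the 7 are across; that first reaches 7 at t = 6, so at least 11 crossings are needed.
The plan below uses exactly 11 crossings, so it is optimal:
1. 2 poachers → the new quay.  (the old quay: 4R 1P; the new quay: 0R 2P)
2. 1 poacher ← the old quay.  (the old quay: 4R 2P; the new quay: 0R 1P)
3. 2 poachers → the new quay.  (the old quay: 4R 0P; the new quay: 0R 3P)
4. 1 poacher ← the old quay.  (the old quay: 4R 1P; the new quay: 0R 2P)
5. 2 rangers → the new quay.  (the old quay: 2R 1P; the new quay: 2R 2P)
6. 1 poacher ← the old quay.  (the old quay: 2R 2P; the new quay: 2R 1P)
7. 1 ranger and 1 poacher → the new quay.  (the old quay: 1R 1P; the new quay: 3R 2P)
8. 1 ranger ← the old quay.  (the old quay: 2R 1P; the new quay: 2R 2P)
9. 1 ranger and 1 poacher → the new quay.  (the old quay: 1R 0P; the new quay: 3R 3P)
10. 1 poacher ← the old quay.  (the old quay: 1R 1P; the new quay: 3R 2P)
11. 1 ranger and 1 poacher → the new quay.  (the old quay: 0R 0P; the new quay: 4R 3P)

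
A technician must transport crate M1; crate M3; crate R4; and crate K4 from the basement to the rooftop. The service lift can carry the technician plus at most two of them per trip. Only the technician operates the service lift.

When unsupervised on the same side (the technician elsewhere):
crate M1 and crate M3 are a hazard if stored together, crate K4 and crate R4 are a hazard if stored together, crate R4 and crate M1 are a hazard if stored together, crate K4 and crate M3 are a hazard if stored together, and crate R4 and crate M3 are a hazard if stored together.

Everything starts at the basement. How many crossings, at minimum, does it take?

5

Counting alone: the technician can take at most 2 across per trip to the rooftop, so moving all 4 needs at least 2 loaded trips out, with a return between consecutive ones — at least 3 crossings.
The safety rule pushes this higher. Following every safe sequence of crossings, the most of the 4 that can be at the rooftop as the service lift arrives there on crossing 3 is 3 — never all 4.
So no plan with fewer than 5 crossings exists, and this one achieves 5:
1. Technician goes to the rooftop with crate M3 and crate R4.  [the basement: crate K4, crate M1 | the rooftop: crate M3, crate R4]
2. Technician goes back to the basement with crate M3.  [the basement: crate K4, crate M1, crate M3 | the rooftop: crate R4]
3. Technician goes to the rooftop with crate K4 and crate M1.  [the basement: crate M3 | the rooftop: crate K4, crate M1, crate R4]
4. Technician goes back to the basement with crate R4.  [the basement: crate M3, crate R4 | the rooftop: crate K4, crate M1]
5. Technician goes to the rooftop with crate M3 and crate R4.  [the basement: — | the rooftop: crate K4, crate M1, crate M3, crate R4]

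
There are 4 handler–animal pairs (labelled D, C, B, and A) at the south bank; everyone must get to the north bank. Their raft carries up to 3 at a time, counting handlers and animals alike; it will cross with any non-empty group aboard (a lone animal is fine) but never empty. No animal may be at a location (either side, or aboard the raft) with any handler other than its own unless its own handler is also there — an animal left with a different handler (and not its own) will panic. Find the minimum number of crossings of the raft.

9

Counting alone: each trip to the north bank takes at most 3 across and each return brings at least 1 back, so after t trips out (and t−1 returns) at most 3t − (t−1) of the 8 are across; that first reaches 8 at t = 4, so at least 7 crossings are needed.
The safety rule pushes this higher. Following every safe sequence of crossings, the most of the 8 that can be at the north bank as the raft arrives there on crossing 7 is 7 — never all 8.
So no plan with fewer than 9 crossings exists, and this one achieves 9:
1. animal D and handler D cross → the north bank.
2. handler D crosses ← the south bank.
3. animal C, handler C, and handler D cross → the north bank.
4. animal D and handler D cross ← the south bank.
5. handler A, handler B, and handler D cross → the north bank.
6. animal C crosses ← the south bank.
7. animal C and animal D cross → the north bank.
8. animal D crosses ← the south bank.
9. animal A, animal B, and animal D cross → the north bank.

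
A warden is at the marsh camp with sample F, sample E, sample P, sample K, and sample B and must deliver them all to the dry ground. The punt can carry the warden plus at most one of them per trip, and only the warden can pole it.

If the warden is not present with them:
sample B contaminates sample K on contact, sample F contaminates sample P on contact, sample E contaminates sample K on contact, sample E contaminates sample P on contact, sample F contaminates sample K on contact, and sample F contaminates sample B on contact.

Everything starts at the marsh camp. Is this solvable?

Whatever the first load, the items left behind include a forbidden pair without the warden. No opening move is safe, so no plan exists.

No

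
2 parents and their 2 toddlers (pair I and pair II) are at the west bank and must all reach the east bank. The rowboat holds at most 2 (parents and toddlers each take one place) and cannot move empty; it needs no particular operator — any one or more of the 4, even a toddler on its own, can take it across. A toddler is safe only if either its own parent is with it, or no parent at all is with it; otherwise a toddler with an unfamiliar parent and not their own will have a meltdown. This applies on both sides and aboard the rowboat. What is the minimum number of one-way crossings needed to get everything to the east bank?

Counting alone: each trip to the east bank takes at most 2 across and each return brings at least 1 back, so after t trips out (and t−1 returns) at most 2t − (t−1) of the 4 are across; that first reaches 4 at t = 3, so at least 5 crossings are needed.
The plan below uses exactly 5 crossings, so it is optimal:
1. parent I and toddler I cross → the east bank.
2. parent I crosses ← the west bank.
3. parent I and parent II cross → the east bank.
4. parent II crosses ← the west bank.
5. parent II and toddler II cross → the east bank.

5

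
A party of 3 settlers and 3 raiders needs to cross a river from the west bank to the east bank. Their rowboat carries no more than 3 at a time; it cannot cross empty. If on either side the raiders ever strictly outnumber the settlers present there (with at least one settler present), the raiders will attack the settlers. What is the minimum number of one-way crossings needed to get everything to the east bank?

5

Counting alone: each trip to the east bank takes at most 3 across and each return brings at least 1 back, so after t trips out (and t−1 returns) at most 3t − (t−1) of the 6 are across; that first reaches 6 at t = 3, so at least 5 crossings are needed.
The plan below uses exactly 5 crossings, so it is optimal:
1. 2 raiders → the east bank.  (the west bank: 3S 1R; the east bank: 0S 2R)
2. 1 raider ← the west bank.  (the west bank: 3S 2R; the east bank: 0S 1R)
3. 3 settlers → the east bank.  (the west bank: 0S 2R; the east bank: 3S 1R)
4. 1 raider ← the west bank.  (the west bank: 0S 3R; the east bank: 3S 0R)
5. 3 raiders → the east bank.  (the west bank: 0S 0R; the east bank: 3S 3R)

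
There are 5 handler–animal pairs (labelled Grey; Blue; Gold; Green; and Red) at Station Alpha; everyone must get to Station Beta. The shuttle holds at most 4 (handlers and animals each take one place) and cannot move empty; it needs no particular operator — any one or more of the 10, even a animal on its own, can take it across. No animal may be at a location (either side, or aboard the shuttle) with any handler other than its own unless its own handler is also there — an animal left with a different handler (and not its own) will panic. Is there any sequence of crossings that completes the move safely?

1. animal Grey and handler Grey cross → Station Beta.
2. handler Grey crosses ← Station Alpha.
3. animal Blue, animal Gold, animal Green, and animal Red cross → Station Beta.
4. animal Grey crosses ← Station Alpha.
5. handler Blue, handler Gold, handler Green, and handler Red cross → Station Beta.
6. animal Blue and handler Blue cross ← Station Alpha.
7. animal Blue, animal Grey, handler Blue, and handler Grey cross → Station Beta.

Yes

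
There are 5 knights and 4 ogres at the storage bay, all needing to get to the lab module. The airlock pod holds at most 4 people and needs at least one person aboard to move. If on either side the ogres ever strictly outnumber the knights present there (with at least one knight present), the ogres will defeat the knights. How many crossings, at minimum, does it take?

Counting alone: each trip to the lab module takes at most 4 across and each return brings at least 1 back, so after t trips out (and t−1 returns) at most 4t − (t−1) of the 9 are across; that first reaches 9 at t = 3, so at least 5 crossings are needed.
The plan below uses exactly 5 crossings, so it is optimal:
1. 3 ogres → the lab module.  (the storage bay: 5K 1O; the lab module: 0K 3O)
2. 1 ogre ← the storage bay.  (the storage bay: 5K 2O; the lab module: 0K 2O)
3. 3 knights and 1 ogre → the lab module.  (the storage bay: 2K 1O; the lab module: 3K 3O)
4. 1 ogre ← the storage bay.  (the storage bay: 2K 2O; the lab module: 3K 2O)
5. 2 knights and 2 ogres → the lab module.  (the storage bay: 0K 0O; the lab module: 5K 4O)

5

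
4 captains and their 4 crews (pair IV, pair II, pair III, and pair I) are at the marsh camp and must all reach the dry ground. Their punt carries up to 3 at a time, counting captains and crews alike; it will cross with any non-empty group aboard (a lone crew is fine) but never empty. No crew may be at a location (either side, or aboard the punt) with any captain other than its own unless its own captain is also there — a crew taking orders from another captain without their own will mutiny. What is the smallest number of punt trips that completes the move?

Counting alone: each trip to the dry ground takes at most 3 across and each return brings at least 1 back, so after t trips out (and t−1 returns) at most 3t − (t−1) of the 8 are across; that first reaches 8 at t = 4, so at least 7 crossings are needed.
The safety rule pushes this higher. Following every safe sequence of crossings, the most of the 8 that can be at the dry ground as the punt arrives there on crossing 7 is 7 — never all 8.
So no plan with fewer than 9 crossings exists, and this one achieves 9:
1. captain IV and crew IV cross → the dry ground.
2. captain IV crosses ← the marsh camp.
3. captain II, captain IV, and crew II cross → the dry ground.
4. captain IV and crew IV cross ← the marsh camp.
5. captain I, captain III, and captain IV cross → the dry ground.
6. crew II crosses ← the marsh camp.
7. crew II and crew IV cross → the dry ground.
8. crew IV crosses ← the marsh camp.
9. crew I, crew III, and crew IV cross → the dry ground.

9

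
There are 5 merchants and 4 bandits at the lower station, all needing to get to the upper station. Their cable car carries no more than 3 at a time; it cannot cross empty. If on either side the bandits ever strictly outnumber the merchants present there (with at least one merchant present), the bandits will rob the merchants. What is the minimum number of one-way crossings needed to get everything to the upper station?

Counting alone: each trip to the upper station takes at most 3 across and each return brings at least 1 back, so after t trips out (and t−1 returns) at most 3t − (t−1) of the 9 are across; that first reaches 9 at t = 4, so at least 7 crossings are needed.
The plan below uses exactly 7 crossings, so it is optimal:
1. 3 bandits → the upper station.  (the lower station: 5M 1B; the upper station: 0M 3B)
2. 1 bandit ← the lower station.  (the lower station: 5M 2B; the upper station: 0M 2B)
3. 3 merchants → the upper station.  (the lower station: 2M 2B; the upper station: 3M 2B)
4. 1 merchant ← the lower station.  (the lower station: 3M 2B; the upper station: 2M 2B)
5. 2 merchants and 1 bandit → the upper station.  (the lower station: 1M 1B; the upper station: 4M 3B)
6. 1 merchant ← the lower station.  (the lower station: 2M 1B; the upper station: 3M 3B)
7. 2 merchants and 1 bandit → the upper station.  (the lower station: 0M 0B; the upper station: 5M 4B)

7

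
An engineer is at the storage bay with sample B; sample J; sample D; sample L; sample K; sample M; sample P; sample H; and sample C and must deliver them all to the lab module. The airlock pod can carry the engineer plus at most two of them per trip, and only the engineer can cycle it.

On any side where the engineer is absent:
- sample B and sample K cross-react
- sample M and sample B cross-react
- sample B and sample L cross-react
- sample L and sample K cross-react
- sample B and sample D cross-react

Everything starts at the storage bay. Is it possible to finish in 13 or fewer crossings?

Counting alone: the engineer can take at most 2 across per trip to the lab module, so moving all 9 needs at least 5 loaded trips out, with a return between consecutive ones — at least 9 crossings.
The safety rule pushes this higher. Following every safe sequence of crossings, the most of the 9 that can be at the lab module as the airlock pod arrives there on crossings 9, 11, 13 is 6, 7, 8 respectively — never all 9.
So the move cannot be finished within 13 crossings. (The shortest complete plan takes 15:)
1. Engineer goes to the lab module with sample B and sample L.
2. Engineer goes back to the storage bay with sample B.
3. Engineer goes to the lab module with sample B and sample J.
4. Engineer goes back to the storage bay with sample B.
5. Engineer goes to the lab module with sample B and sample D.
6. Engineer goes back to the storage bay with sample B.
7. Engineer goes to the lab module with sample B and sample M.
8. Engineer goes back to the storage bay with sample B.
9. Engineer goes to the lab module with sample B and sample P.
10. Engineer goes back to the storage bay with sample B.
11. Engineer goes to the lab module with sample B and sample H.
12. Engineer goes back to the storage bay with sample B.
13. Engineer goes to the lab module with sample B and sample C.
14. Engineer goes back to the storage bay with sample B.
15. Engineer goes to the lab module with sample B and sample K.

No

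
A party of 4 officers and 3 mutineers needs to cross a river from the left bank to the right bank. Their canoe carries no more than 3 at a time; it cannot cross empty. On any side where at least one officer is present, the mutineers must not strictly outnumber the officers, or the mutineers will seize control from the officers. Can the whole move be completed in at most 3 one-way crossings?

No

Counting alone: each trip to the right bank takes at most 3 across and each return brings at least 1 back, so after t trips out (and t−1 returns) at most 3t − (t−1) of the 7 are across; that first reaches 7 at t = 3, so at least 5 crossings are needed.
Since 3 < 5, 3 crossings cannot be enough. (The shortest complete plan in fact takes 5:)
1. 3 mutineers → the right bank.  (the left bank: 4O 0M; the right bank: 0O 3M)
2. 1 mutineer ← the left bank.  (the left bank: 4O 1M; the right bank: 0O 2M)
3. 3 officers → the right bank.  (the left bank: 1O 1M; the right bank: 3O 2M)
4. 1 officer ← the left bank.  (the left bank: 2O 1M; the right bank: 2O 2M)
5. 2 officers and 1 mutineer → the right bank.  (the left bank: 0O 0M; the right bank: 4O 3M)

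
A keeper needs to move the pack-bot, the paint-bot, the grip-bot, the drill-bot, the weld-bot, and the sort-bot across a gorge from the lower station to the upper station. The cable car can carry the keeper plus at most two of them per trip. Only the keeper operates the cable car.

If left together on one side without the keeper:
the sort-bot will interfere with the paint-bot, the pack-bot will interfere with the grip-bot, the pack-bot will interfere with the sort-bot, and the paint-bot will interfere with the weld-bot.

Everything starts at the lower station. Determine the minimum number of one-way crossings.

Counting alone: the keeper can take at most 2 across per trip to the upper station, so moving all 6 needs at least 3 loaded trips out, with a return between consecutive ones — at least 5 crossings.
The safety rule pushes this higher. Following every safe sequence of crossings, the most of the 6 that can be at the upper station as the cable car arrives there on crossing 5 is 5 — never all 6.
So no plan with fewer than 7 crossings exists, and this one achieves 7:
1. Keeper goes to the upper station with the pack-bot and the paint-bot.  [the lower station: the drill-bot, the grip-bot, the sort-bot, the weld-bot | the upper station: the pack-bot, the paint-bot]
2. Keeper goes back to the lower station alone.  [the lower station: the drill-bot, the grip-bot, the sort-bot, the weld-bot | the upper station: the pack-bot, the paint-bot]
3. Keeper goes to the upper station with the drill-bot and the grip-bot.  [the lower station: the sort-bot, the weld-bot | the upper station: the drill-bot, the grip-bot, the pack-bot, the paint-bot]
4. Keeper goes back to the lower station with the pack-bot.  [the lower station: the pack-bot, the sort-bot, the weld-bot | the upper station: the drill-bot, the grip-bot, the paint-bot]
5. Keeper goes to the upper station with the sort-bot and the weld-bot.  [the lower station: the pack-bot | the upper station: the drill-bot, the grip-bot, the paint-bot, the sort-bot, the weld-bot]
6. Keeper goes back to the lower station with the paint-bot.  [the lower station: the pack-bot, the paint-bot | the upper station: the drill-bot, the grip-bot, the sort-bot, the weld-bot]
7. Keeper goes to the upper station with the pack-bot and the paint-bot.  [the lower station: — | the upper station: the drill-bot, the grip-bot, the pack-bot, the paint-bot, the sort-bot, the weld-bot]

7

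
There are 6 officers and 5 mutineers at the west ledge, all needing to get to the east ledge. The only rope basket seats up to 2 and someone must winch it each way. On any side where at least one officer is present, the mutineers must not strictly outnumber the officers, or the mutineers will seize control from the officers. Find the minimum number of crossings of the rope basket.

Counting alone: each trip to the east ledge takes at most 2 across and each return brings at least 1 back, so after t trips out (and t−1 returns) at most 2t − (t−1) of the 11 are across; that first reaches 11 at t = 10, so at least 19 crossings are needed.
The plan below uses exactly 19 crossings, so it is optimal:
1. 2 mutineers → the east ledge.  (the west ledge: 6O 3M; the east ledge: 0O 2M)
2. 1 mutineer ← the west ledge.  (the west ledge: 6O 4M; the east ledge: 0O 1M)
3. 2 mutineers → the east ledge.  (the west ledge: 6O 2M; the east ledge: 0O 3M)
4. 1 mutineer ← the west ledge.  (the west ledge: 6O 3M; the east ledge: 0O 2M)
5. 2 officers → the east ledge.  (the west ledge: 4O 3M; the east ledge: 2O 2M)
6. 1 mutineer ← the west ledge.  (the west ledge: 4O 4M; the east ledge: 2O 1M)
7. 1 officer and 1 mutineer → the east ledge.  (the west ledge: 3O 3M; the east ledge: 3O 2M)
8. 1 officer ← the west ledge.  (the west ledge: 4O 3M; the east ledge: 2O 2M)
9. 1 officer and 1 mutineer → the east ledge.  (the west ledge: 3O 2M; the east ledge: 3O 3M)
10. 1 mutineer ← the west ledge.  (the west ledge: 3O 3M; the east ledge: 3O 2M)
11. 1 officer and 1 mutineer → the east ledge.  (the west ledge: 2O 2M; the east ledge: 4O 3M)
12. 1 officer ← the west ledge.  (the west ledge: 3O 2M; the east ledge: 3O 3M)
13. 1 officer and 1 mutineer → the east ledge.  (the west ledge: 2O 1M; the east ledge: 4O 4M)
14. 1 mutineer ← the west ledge.  (the west ledge: 2O 2M; the east ledge: 4O 3M)
15. 1 officer and 1 mutineer → the east ledge.  (the west ledge: 1O 1M; the east ledge: 5O 4M)
16. 1 officer ← the west ledge.  (the west ledge: 2O 1M; the east ledge: 4O 4M)
17. 1 officer and 1 mutineer → the east ledge.  (the west ledge: 1O 0M; the east ledge: 5O 5M)
18. 1 mutineer ← the west ledge.  (the west ledge: 1O 1M; the east ledge: 5O 4M)
19. 1 officer and 1 mutineer → the east ledge.  (the west ledge: 0O 0M; the east ledge: 6O 5M)

19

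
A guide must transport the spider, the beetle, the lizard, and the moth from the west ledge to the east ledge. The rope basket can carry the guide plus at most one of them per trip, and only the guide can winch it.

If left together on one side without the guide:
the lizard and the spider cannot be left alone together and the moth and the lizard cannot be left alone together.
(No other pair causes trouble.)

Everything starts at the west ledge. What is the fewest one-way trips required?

Counting alone: the guide can take at most 1 across per trip to the east ledge, so moving all 4 needs at least 4 loaded trips out, with a return between consecutive ones — at least 7 crossings.
The safety rule pushes this higher. Following every safe sequence of crossings, the most of the 4 that can be at the east ledge as the rope basket arrives there on crossing 7 is 3 — never all 4.
So no plan with fewer than 9 crossings exists, and this one achieves 9:
1. Guide goes to the east ledge with the lizard.  [the west ledge: the beetle, the moth, the spider | the east ledge: the lizard]
2. Guide goes back to the west ledge alone.  [the west ledge: the beetle, the moth, the spider | the east ledge: the lizard]
3. Guide goes to the east ledge with the spider.  [the west ledge: the beetle, the moth | the east ledge: the lizard, the spider]
4. Guide goes back to the west ledge with the lizard.  [the west ledge: the beetle, the lizard, the moth | the east ledge: the spider]
5. Guide goes to the east ledge with the moth.  [the west ledge: the beetle, the lizard | the east ledge: the moth, the spider]
6. Guide goes back to the west ledge alone.  [the west ledge: the beetle, the lizard | the east ledge: the moth, the spider]
7. Guide goes to the east ledge with the beetle.  [the west ledge: the lizard | the east ledge: the beetle, the moth, the spider]
8. Guide goes back to the west ledge alone.  [the west ledge: the lizard | the east ledge: the beetle, the moth, the spider]
9. Guide goes to the east ledge with the lizard.  [the west ledge: — | the east ledge: the beetle, the lizard, the moth, the spider]

9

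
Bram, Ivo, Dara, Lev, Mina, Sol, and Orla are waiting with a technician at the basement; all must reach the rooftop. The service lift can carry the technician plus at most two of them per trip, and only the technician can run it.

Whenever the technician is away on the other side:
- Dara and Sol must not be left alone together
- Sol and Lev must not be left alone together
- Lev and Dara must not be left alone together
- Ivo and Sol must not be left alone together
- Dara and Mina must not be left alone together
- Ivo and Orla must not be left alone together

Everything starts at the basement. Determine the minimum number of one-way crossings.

impossible

Whatever the first load, the items left behind include a forbidden pair without the technician. No opening move is safe, so no plan exists.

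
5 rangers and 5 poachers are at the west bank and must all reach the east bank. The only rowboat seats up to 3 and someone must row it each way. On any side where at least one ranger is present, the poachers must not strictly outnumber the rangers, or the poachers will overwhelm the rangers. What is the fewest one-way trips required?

Counting alone: each trip to the east bank takes at most 3 across and each return brings at least 1 back, so after t trips out (and t−1 returns) at most 3t − (t−1) of the 10 are across; that first reaches 10 at t = 5, so at least 9 crossings are needed.
The safety rule pushes this higher. Following every safe sequence of crossings, the most of the 10 that can be at the east bank as the rowboat arrives there on crossing 9 is 9 — never all 10.
So no plan with fewer than 11 crossings exists, and this one achieves 11:
1. 2 poachers → the east bank.  (the west bank: 5R 3P; the east bank: 0R 2P)
2. 1 poacher ← the west bank.  (the west bank: 5R 4P; the east bank: 0R 1P)
3. 3 poachers → the east bank.  (the west bank: 5R 1P; the east bank: 0R 4P)
4. 1 poacher ← the west bank.  (the west bank: 5R 2P; the east bank: 0R 3P)
5. 3 rangers → the east bank.  (the west bank: 2R 2P; the east bank: 3R 3P)
6. 1 ranger and 1 poacher ← the west bank.  (the west bank: 3R 3P; the east bank: 2R 2P)
7. 3 rangers → the east bank.  (the west bank: 0R 3P; the east bank: 5R 2P)
8. 1 poacher ← the west bank.  (the west bank: 0R 4P; the east bank: 5R 1P)
9. 2 poachers → the east bank.  (the west bank: 0R 2P; the east bank: 5R 3P)
10. 1 poacher ← the west bank.  (the west bank: 0R 3P; the east bank: 5R 2P)
11. 3 poachers → the east bank.  (the west bank: 0R 0P; the east bank: 5R 5P)

11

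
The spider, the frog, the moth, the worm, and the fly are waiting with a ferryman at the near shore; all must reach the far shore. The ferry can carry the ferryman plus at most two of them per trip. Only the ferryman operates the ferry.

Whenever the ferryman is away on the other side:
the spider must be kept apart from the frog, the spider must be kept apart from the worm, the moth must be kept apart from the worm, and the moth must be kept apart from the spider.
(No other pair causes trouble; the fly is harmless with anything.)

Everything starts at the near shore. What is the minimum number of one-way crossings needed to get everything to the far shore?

7

Counting alone: the ferryman can take at most 2 across per trip to the far shore, so moving all 5 needs at least 3 loaded trips out, with a return between consecutive ones — at least 5 crossings.
The safety rule pushes this higher. Following every safe sequence of crossings, the most of the 5 that can be at the far shore as the ferry arrives there on crossing 5 is 4 — never all 5.
So no plan with fewer than 7 crossings exists, and this one achieves 7:
1. Ferryman goes to the far shore with the moth and the spider.  [the near shore: the fly, the frog, the worm | the far shore: the moth, the spider]
2. Ferryman goes back to the near shore with the spider.  [the near shore: the fly, the frog, the spider, the worm | the far shore: the moth]
3. Ferryman goes to the far shore with the frog and the spider.  [the near shore: the fly, the worm | the far shore: the frog, the moth, the spider]
4. Ferryman goes back to the near shore with the spider.  [the near shore: the fly, the spider, the worm | the far shore: the frog, the moth]
5. Ferryman goes to the far shore with the fly and the spider.  [the near shore: the worm | the far shore: the fly, the frog, the moth, the spider]
6. Ferryman goes back to the near shore with the spider.  [the near shore: the spider, the worm | the far shore: the fly, the frog, the moth]
7. Ferryman goes to the far shore with the spider and the worm.  [the near shore: — | the far shore: the fly, the frog, the moth, the spider, the worm]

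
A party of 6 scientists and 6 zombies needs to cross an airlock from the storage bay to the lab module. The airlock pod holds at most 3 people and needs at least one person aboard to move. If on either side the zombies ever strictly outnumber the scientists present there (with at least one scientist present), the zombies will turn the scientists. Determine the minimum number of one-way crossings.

Following every safe sequence of crossings from the start, the most of the 12 that can be at the lab module as the airlock pod arrives there on crossings 1, 3, 5 is 3, 5, 6 respectively; the best ever achieved is 6 of 12.
From crossing 7 on, no configuration arises that was not already reachable earlier: only 17 distinct safe configurations (who is on which side, and where the airlock pod is) can ever be reached, none of them has everyone across, and every continuation just revisits them. They are: 0 scientists + 0 zombies across (airlock pod back at the start); 0 scientists + 1 zombie across (airlock pod there); 0 scientists + 1 zombie across (airlock pod back at the start); 0 scientists + 2 zombies across (airlock pod there); 0 scientists + 2 zombies across (airlock pod back at the start); 0 scientists + 3 zombies across (airlock pod there); 0 scientists + 3 zombies across (airlock pod back at the start); 0 scientists + 4 zombies across (airlock pod there); 0 scientists + 4 zombies across (airlock pod back at the start); 0 scientists + 5 zombies across (airlock pod there); 0 scientists + 5 zombies across (airlock pod back at the start); 0 scientists + 6 zombies across (airlock pod there); 1 scientist + 1 zombie across (airlock pod there); 1 scientist + 1 zombie across (airlock pod back at the start); 2 scientists + 2 zombies across (airlock pod there); 2 scientists + 2 zombies across (airlock pod back at the start); 3 scientists + 3 zombies across (airlock pod there). So no valid plan exists.

impossible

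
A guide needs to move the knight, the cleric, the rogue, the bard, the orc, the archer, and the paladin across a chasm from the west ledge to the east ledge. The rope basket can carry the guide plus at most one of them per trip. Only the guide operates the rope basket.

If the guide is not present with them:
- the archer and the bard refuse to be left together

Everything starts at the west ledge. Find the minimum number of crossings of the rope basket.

Counting alone: the guide can take at most 1 across per trip to the east ledge, so moving all 7 needs at least 7 loaded trips out, with a return between consecutive ones — at least 13 crossings.
The plan below uses exactly 13 crossings, so it is optimal:
1. Guide goes to the east ledge with the bard.
2. Guide goes back to the west ledge alone.
3. Guide goes to the east ledge with the knight.
4. Guide goes back to the west ledge alone.
5. Guide goes to the east ledge with the cleric.
6. Guide goes back to the west ledge alone.
7. Guide goes to the east ledge with the rogue.
8. Guide goes back to the west ledge alone.
9. Guide goes to the east ledge with the orc.
10. Guide goes back to the west ledge alone.
11. Guide goes to the east ledge with the paladin.
12. Guide goes back to the west ledge alone.
13. Guide goes to the east ledge with the archer.

13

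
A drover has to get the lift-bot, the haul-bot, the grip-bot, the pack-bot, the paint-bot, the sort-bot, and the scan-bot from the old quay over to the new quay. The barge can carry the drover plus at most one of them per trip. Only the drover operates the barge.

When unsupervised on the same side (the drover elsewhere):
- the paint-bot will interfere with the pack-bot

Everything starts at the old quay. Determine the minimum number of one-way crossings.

Counting alone: the drover can take at most 1 across per trip to the new quay, so moving all 7 needs at least 7 loaded trips out, with a return between consecutive ones — at least 13 crossings.
The plan below uses exactly 13 crossings, so it is optimal:
1. Drover goes to the new quay with the pack-bot.  [the old quay: the grip-bot, the haul-bot, the lift-bot, the paint-bot, the scan-bot, the sort-bot | the new quay: the pack-bot]
2. Drover goes back to the old quay alone.  [the old quay: the grip-bot, the haul-bot, the lift-bot, the paint-bot, the scan-bot, the sort-bot | the new quay: the pack-bot]
3. Drover goes to the new quay with the lift-bot.  [the old quay: the grip-bot, the haul-bot, the paint-bot, the scan-bot, the sort-bot | the new quay: the lift-bot, the pack-bot]
4. Drover goes back to the old quay alone.  [the old quay: the grip-bot, the haul-bot, the paint-bot, the scan-bot, the sort-bot | the new quay: the lift-bot, the pack-bot]
5. Drover goes to the new quay with the haul-bot.  [the old quay: the grip-bot, the paint-bot, the scan-bot, the sort-bot | the new quay: the haul-bot, the lift-bot, the pack-bot]
6. Drover goes back to the old quay alone.  [the old quay: the grip-bot, the paint-bot, the scan-bot, the sort-bot | the new quay: the haul-bot, the lift-bot, the pack-bot]
7. Drover goes to the new quay with the grip-bot.  [the old quay: the paint-bot, the scan-bot, the sort-bot | the new quay: the grip-bot, the haul-bot, the lift-bot, the pack-bot]
8. Drover goes back to the old quay alone.  [the old quay: the paint-bot, the scan-bot, the sort-bot | the new quay: the grip-bot, the haul-bot, the lift-bot, the pack-bot]
9. Drover goes to the new quay with the sort-bot.  [the old quay: the paint-bot, the scan-bot | the new quay: the grip-bot, the haul-bot, the lift-bot, the pack-bot, the sort-bot]
10. Drover goes back to the old quay alone.  [the old quay: the paint-bot, the scan-bot | the new quay: the grip-bot, the haul-bot, the lift-bot, the pack-bot, the sort-bot]
11. Drover goes to the new quay with the scan-bot.  [the old quay: the paint-bot | the new quay: the grip-bot, the haul-bot, the lift-bot, the pack-bot, the scan-bot, the sort-bot]
12. Drover goes back to the old quay alone.  [the old quay: the paint-bot | the new quay: the grip-bot, the haul-bot, the lift-bot, the pack-bot, the scan-bot, the sort-bot]
13. Drover goes to the new quay with the paint-bot.  [the old quay: — | the new quay: the grip-bot, the haul-bot, the lift-bot, the pack-bot, the paint-bot, the scan-bot, the sort-bot]

13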